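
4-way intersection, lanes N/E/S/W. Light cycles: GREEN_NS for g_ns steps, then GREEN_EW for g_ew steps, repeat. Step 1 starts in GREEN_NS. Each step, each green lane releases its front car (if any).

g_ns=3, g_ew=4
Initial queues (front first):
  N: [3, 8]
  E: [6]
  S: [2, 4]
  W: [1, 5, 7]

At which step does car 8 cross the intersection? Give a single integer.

Step 1 [NS]: N:car3-GO,E:wait,S:car2-GO,W:wait | queues: N=1 E=1 S=1 W=3
Step 2 [NS]: N:car8-GO,E:wait,S:car4-GO,W:wait | queues: N=0 E=1 S=0 W=3
Step 3 [NS]: N:empty,E:wait,S:empty,W:wait | queues: N=0 E=1 S=0 W=3
Step 4 [EW]: N:wait,E:car6-GO,S:wait,W:car1-GO | queues: N=0 E=0 S=0 W=2
Step 5 [EW]: N:wait,E:empty,S:wait,W:car5-GO | queues: N=0 E=0 S=0 W=1
Step 6 [EW]: N:wait,E:empty,S:wait,W:car7-GO | queues: N=0 E=0 S=0 W=0
Car 8 crosses at step 2

2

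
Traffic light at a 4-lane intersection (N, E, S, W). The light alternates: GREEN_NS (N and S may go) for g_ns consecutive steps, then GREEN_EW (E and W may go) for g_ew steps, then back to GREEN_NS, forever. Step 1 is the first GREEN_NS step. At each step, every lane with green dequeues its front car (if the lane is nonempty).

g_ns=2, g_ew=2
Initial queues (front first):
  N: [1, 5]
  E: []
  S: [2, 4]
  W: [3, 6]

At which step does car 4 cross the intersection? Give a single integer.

Step 1 [NS]: N:car1-GO,E:wait,S:car2-GO,W:wait | queues: N=1 E=0 S=1 W=2
Step 2 [NS]: N:car5-GO,E:wait,S:car4-GO,W:wait | queues: N=0 E=0 S=0 W=2
Step 3 [EW]: N:wait,E:empty,S:wait,W:car3-GO | queues: N=0 E=0 S=0 W=1
Step 4 [EW]: N:wait,E:empty,S:wait,W:car6-GO | queues: N=0 E=0 S=0 W=0
Car 4 crosses at step 2

2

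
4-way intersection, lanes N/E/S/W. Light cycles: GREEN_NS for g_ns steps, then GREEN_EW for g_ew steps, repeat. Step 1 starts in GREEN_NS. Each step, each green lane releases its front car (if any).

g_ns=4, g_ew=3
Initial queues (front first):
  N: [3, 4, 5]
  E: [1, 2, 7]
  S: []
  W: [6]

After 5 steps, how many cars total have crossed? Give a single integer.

Answer: 5

Derivation:
Step 1 [NS]: N:car3-GO,E:wait,S:empty,W:wait | queues: N=2 E=3 S=0 W=1
Step 2 [NS]: N:car4-GO,E:wait,S:empty,W:wait | queues: N=1 E=3 S=0 W=1
Step 3 [NS]: N:car5-GO,E:wait,S:empty,W:wait | queues: N=0 E=3 S=0 W=1
Step 4 [NS]: N:empty,E:wait,S:empty,W:wait | queues: N=0 E=3 S=0 W=1
Step 5 [EW]: N:wait,E:car1-GO,S:wait,W:car6-GO | queues: N=0 E=2 S=0 W=0
Cars crossed by step 5: 5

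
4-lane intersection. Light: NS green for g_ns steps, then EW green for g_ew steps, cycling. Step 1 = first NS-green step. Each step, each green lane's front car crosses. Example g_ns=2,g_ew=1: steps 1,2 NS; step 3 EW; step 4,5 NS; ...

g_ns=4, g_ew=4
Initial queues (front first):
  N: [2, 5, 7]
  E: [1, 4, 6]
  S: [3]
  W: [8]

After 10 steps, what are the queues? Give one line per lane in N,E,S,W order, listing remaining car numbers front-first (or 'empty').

Step 1 [NS]: N:car2-GO,E:wait,S:car3-GO,W:wait | queues: N=2 E=3 S=0 W=1
Step 2 [NS]: N:car5-GO,E:wait,S:empty,W:wait | queues: N=1 E=3 S=0 W=1
Step 3 [NS]: N:car7-GO,E:wait,S:empty,W:wait | queues: N=0 E=3 S=0 W=1
Step 4 [NS]: N:empty,E:wait,S:empty,W:wait | queues: N=0 E=3 S=0 W=1
Step 5 [EW]: N:wait,E:car1-GO,S:wait,W:car8-GO | queues: N=0 E=2 S=0 W=0
Step 6 [EW]: N:wait,E:car4-GO,S:wait,W:empty | queues: N=0 E=1 S=0 W=0
Step 7 [EW]: N:wait,E:car6-GO,S:wait,W:empty | queues: N=0 E=0 S=0 W=0

N: empty
E: empty
S: empty
W: empty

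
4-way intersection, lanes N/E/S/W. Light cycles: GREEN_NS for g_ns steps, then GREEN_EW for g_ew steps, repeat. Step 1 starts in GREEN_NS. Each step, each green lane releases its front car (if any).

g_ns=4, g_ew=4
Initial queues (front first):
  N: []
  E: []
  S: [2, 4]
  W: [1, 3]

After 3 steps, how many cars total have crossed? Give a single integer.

Step 1 [NS]: N:empty,E:wait,S:car2-GO,W:wait | queues: N=0 E=0 S=1 W=2
Step 2 [NS]: N:empty,E:wait,S:car4-GO,W:wait | queues: N=0 E=0 S=0 W=2
Step 3 [NS]: N:empty,E:wait,S:empty,W:wait | queues: N=0 E=0 S=0 W=2
Cars crossed by step 3: 2

Answer: 2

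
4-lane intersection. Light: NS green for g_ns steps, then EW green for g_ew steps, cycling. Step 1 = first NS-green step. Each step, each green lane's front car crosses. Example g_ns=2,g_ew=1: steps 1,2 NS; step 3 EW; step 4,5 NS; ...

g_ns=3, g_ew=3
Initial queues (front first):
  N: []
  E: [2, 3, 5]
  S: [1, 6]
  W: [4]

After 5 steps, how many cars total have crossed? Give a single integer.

Answer: 5

Derivation:
Step 1 [NS]: N:empty,E:wait,S:car1-GO,W:wait | queues: N=0 E=3 S=1 W=1
Step 2 [NS]: N:empty,E:wait,S:car6-GO,W:wait | queues: N=0 E=3 S=0 W=1
Step 3 [NS]: N:empty,E:wait,S:empty,W:wait | queues: N=0 E=3 S=0 W=1
Step 4 [EW]: N:wait,E:car2-GO,S:wait,W:car4-GO | queues: N=0 E=2 S=0 W=0
Step 5 [EW]: N:wait,E:car3-GO,S:wait,W:empty | queues: N=0 E=1 S=0 W=0
Cars crossed by step 5: 5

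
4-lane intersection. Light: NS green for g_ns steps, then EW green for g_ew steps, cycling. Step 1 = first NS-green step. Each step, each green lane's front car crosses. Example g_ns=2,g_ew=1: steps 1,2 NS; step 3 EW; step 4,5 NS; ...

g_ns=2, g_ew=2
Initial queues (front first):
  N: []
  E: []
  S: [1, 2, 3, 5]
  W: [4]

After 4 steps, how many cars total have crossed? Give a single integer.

Answer: 3

Derivation:
Step 1 [NS]: N:empty,E:wait,S:car1-GO,W:wait | queues: N=0 E=0 S=3 W=1
Step 2 [NS]: N:empty,E:wait,S:car2-GO,W:wait | queues: N=0 E=0 S=2 W=1
Step 3 [EW]: N:wait,E:empty,S:wait,W:car4-GO | queues: N=0 E=0 S=2 W=0
Step 4 [EW]: N:wait,E:empty,S:wait,W:empty | queues: N=0 E=0 S=2 W=0
Cars crossed by step 4: 3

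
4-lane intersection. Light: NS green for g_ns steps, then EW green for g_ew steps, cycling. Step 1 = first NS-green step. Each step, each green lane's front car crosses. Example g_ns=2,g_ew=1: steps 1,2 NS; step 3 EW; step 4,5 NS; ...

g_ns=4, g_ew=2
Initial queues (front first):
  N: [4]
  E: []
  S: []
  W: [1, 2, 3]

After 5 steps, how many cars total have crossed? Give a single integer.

Answer: 2

Derivation:
Step 1 [NS]: N:car4-GO,E:wait,S:empty,W:wait | queues: N=0 E=0 S=0 W=3
Step 2 [NS]: N:empty,E:wait,S:empty,W:wait | queues: N=0 E=0 S=0 W=3
Step 3 [NS]: N:empty,E:wait,S:empty,W:wait | queues: N=0 E=0 S=0 W=3
Step 4 [NS]: N:empty,E:wait,S:empty,W:wait | queues: N=0 E=0 S=0 W=3
Step 5 [EW]: N:wait,E:empty,S:wait,W:car1-GO | queues: N=0 E=0 S=0 W=2
Cars crossed by step 5: 2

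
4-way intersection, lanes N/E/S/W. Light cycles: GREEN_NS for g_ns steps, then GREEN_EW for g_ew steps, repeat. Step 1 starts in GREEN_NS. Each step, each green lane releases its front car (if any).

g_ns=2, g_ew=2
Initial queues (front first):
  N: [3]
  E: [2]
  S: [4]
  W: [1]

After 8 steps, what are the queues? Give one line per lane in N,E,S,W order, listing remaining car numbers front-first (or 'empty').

Step 1 [NS]: N:car3-GO,E:wait,S:car4-GO,W:wait | queues: N=0 E=1 S=0 W=1
Step 2 [NS]: N:empty,E:wait,S:empty,W:wait | queues: N=0 E=1 S=0 W=1
Step 3 [EW]: N:wait,E:car2-GO,S:wait,W:car1-GO | queues: N=0 E=0 S=0 W=0

N: empty
E: empty
S: empty
W: empty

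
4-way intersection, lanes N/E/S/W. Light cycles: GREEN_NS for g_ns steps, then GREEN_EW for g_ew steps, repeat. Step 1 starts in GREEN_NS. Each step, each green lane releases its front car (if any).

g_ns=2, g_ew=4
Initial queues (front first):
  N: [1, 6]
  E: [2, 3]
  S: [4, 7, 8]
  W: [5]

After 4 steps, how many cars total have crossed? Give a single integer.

Answer: 7

Derivation:
Step 1 [NS]: N:car1-GO,E:wait,S:car4-GO,W:wait | queues: N=1 E=2 S=2 W=1
Step 2 [NS]: N:car6-GO,E:wait,S:car7-GO,W:wait | queues: N=0 E=2 S=1 W=1
Step 3 [EW]: N:wait,E:car2-GO,S:wait,W:car5-GO | queues: N=0 E=1 S=1 W=0
Step 4 [EW]: N:wait,E:car3-GO,S:wait,W:empty | queues: N=0 E=0 S=1 W=0
Cars crossed by step 4: 7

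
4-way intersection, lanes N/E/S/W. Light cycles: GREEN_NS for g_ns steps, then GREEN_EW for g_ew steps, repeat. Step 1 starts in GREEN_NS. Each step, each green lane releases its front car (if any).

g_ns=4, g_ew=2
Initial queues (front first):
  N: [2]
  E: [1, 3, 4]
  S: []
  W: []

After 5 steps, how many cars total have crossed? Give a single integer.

Answer: 2

Derivation:
Step 1 [NS]: N:car2-GO,E:wait,S:empty,W:wait | queues: N=0 E=3 S=0 W=0
Step 2 [NS]: N:empty,E:wait,S:empty,W:wait | queues: N=0 E=3 S=0 W=0
Step 3 [NS]: N:empty,E:wait,S:empty,W:wait | queues: N=0 E=3 S=0 W=0
Step 4 [NS]: N:empty,E:wait,S:empty,W:wait | queues: N=0 E=3 S=0 W=0
Step 5 [EW]: N:wait,E:car1-GO,S:wait,W:empty | queues: N=0 E=2 S=0 W=0
Cars crossed by step 5: 2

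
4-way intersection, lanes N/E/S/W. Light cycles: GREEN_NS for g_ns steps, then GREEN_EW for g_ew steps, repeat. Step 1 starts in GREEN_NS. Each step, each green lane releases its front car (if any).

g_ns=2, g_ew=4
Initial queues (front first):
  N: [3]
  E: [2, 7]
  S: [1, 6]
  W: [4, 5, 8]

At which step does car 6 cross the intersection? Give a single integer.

Step 1 [NS]: N:car3-GO,E:wait,S:car1-GO,W:wait | queues: N=0 E=2 S=1 W=3
Step 2 [NS]: N:empty,E:wait,S:car6-GO,W:wait | queues: N=0 E=2 S=0 W=3
Step 3 [EW]: N:wait,E:car2-GO,S:wait,W:car4-GO | queues: N=0 E=1 S=0 W=2
Step 4 [EW]: N:wait,E:car7-GO,S:wait,W:car5-GO | queues: N=0 E=0 S=0 W=1
Step 5 [EW]: N:wait,E:empty,S:wait,W:car8-GO | queues: N=0 E=0 S=0 W=0
Car 6 crosses at step 2

2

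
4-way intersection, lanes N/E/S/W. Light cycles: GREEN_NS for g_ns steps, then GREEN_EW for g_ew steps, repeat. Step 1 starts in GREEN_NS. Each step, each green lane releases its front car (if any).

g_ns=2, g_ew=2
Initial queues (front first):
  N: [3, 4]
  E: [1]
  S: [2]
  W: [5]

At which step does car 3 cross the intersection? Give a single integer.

Step 1 [NS]: N:car3-GO,E:wait,S:car2-GO,W:wait | queues: N=1 E=1 S=0 W=1
Step 2 [NS]: N:car4-GO,E:wait,S:empty,W:wait | queues: N=0 E=1 S=0 W=1
Step 3 [EW]: N:wait,E:car1-GO,S:wait,W:car5-GO | queues: N=0 E=0 S=0 W=0
Car 3 crosses at step 1

1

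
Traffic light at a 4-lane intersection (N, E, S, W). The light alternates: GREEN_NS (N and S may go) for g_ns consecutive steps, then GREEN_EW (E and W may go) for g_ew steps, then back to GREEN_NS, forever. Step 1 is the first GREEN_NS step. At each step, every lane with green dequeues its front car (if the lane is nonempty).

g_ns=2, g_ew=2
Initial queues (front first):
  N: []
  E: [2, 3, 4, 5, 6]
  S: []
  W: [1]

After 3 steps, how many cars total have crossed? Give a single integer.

Step 1 [NS]: N:empty,E:wait,S:empty,W:wait | queues: N=0 E=5 S=0 W=1
Step 2 [NS]: N:empty,E:wait,S:empty,W:wait | queues: N=0 E=5 S=0 W=1
Step 3 [EW]: N:wait,E:car2-GO,S:wait,W:car1-GO | queues: N=0 E=4 S=0 W=0
Cars crossed by step 3: 2

Answer: 2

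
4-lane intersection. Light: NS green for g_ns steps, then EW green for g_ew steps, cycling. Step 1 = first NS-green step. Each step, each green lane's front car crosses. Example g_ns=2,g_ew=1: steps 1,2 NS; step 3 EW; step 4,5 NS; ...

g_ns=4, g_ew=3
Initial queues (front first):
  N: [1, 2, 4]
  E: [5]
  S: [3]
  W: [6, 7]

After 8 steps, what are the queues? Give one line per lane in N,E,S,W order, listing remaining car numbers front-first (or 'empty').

Step 1 [NS]: N:car1-GO,E:wait,S:car3-GO,W:wait | queues: N=2 E=1 S=0 W=2
Step 2 [NS]: N:car2-GO,E:wait,S:empty,W:wait | queues: N=1 E=1 S=0 W=2
Step 3 [NS]: N:car4-GO,E:wait,S:empty,W:wait | queues: N=0 E=1 S=0 W=2
Step 4 [NS]: N:empty,E:wait,S:empty,W:wait | queues: N=0 E=1 S=0 W=2
Step 5 [EW]: N:wait,E:car5-GO,S:wait,W:car6-GO | queues: N=0 E=0 S=0 W=1
Step 6 [EW]: N:wait,E:empty,S:wait,W:car7-GO | queues: N=0 E=0 S=0 W=0

N: empty
E: empty
S: empty
W: empty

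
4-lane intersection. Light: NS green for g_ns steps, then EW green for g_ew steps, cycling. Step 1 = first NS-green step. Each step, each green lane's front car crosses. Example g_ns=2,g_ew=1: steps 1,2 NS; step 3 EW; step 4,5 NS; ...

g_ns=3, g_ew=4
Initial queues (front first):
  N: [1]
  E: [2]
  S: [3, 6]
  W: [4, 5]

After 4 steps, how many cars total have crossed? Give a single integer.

Step 1 [NS]: N:car1-GO,E:wait,S:car3-GO,W:wait | queues: N=0 E=1 S=1 W=2
Step 2 [NS]: N:empty,E:wait,S:car6-GO,W:wait | queues: N=0 E=1 S=0 W=2
Step 3 [NS]: N:empty,E:wait,S:empty,W:wait | queues: N=0 E=1 S=0 W=2
Step 4 [EW]: N:wait,E:car2-GO,S:wait,W:car4-GO | queues: N=0 E=0 S=0 W=1
Cars crossed by step 4: 5

Answer: 5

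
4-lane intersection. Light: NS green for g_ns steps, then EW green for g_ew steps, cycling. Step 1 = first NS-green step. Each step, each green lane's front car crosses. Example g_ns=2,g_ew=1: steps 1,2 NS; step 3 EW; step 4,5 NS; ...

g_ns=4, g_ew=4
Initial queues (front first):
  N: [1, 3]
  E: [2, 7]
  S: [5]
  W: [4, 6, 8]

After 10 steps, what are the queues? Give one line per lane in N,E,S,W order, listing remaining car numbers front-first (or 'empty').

Step 1 [NS]: N:car1-GO,E:wait,S:car5-GO,W:wait | queues: N=1 E=2 S=0 W=3
Step 2 [NS]: N:car3-GO,E:wait,S:empty,W:wait | queues: N=0 E=2 S=0 W=3
Step 3 [NS]: N:empty,E:wait,S:empty,W:wait | queues: N=0 E=2 S=0 W=3
Step 4 [NS]: N:empty,E:wait,S:empty,W:wait | queues: N=0 E=2 S=0 W=3
Step 5 [EW]: N:wait,E:car2-GO,S:wait,W:car4-GO | queues: N=0 E=1 S=0 W=2
Step 6 [EW]: N:wait,E:car7-GO,S:wait,W:car6-GO | queues: N=0 E=0 S=0 W=1
Step 7 [EW]: N:wait,E:empty,S:wait,W:car8-GO | queues: N=0 E=0 S=0 W=0

N: empty
E: empty
S: empty
W: empty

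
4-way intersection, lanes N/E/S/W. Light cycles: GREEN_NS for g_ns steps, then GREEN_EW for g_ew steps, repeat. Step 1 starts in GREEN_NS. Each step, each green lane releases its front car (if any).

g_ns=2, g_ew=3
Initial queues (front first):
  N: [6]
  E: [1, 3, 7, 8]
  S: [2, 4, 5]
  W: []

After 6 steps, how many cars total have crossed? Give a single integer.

Answer: 7

Derivation:
Step 1 [NS]: N:car6-GO,E:wait,S:car2-GO,W:wait | queues: N=0 E=4 S=2 W=0
Step 2 [NS]: N:empty,E:wait,S:car4-GO,W:wait | queues: N=0 E=4 S=1 W=0
Step 3 [EW]: N:wait,E:car1-GO,S:wait,W:empty | queues: N=0 E=3 S=1 W=0
Step 4 [EW]: N:wait,E:car3-GO,S:wait,W:empty | queues: N=0 E=2 S=1 W=0
Step 5 [EW]: N:wait,E:car7-GO,S:wait,W:empty | queues: N=0 E=1 S=1 W=0
Step 6 [NS]: N:empty,E:wait,S:car5-GO,W:wait | queues: N=0 E=1 S=0 W=0
Cars crossed by step 6: 7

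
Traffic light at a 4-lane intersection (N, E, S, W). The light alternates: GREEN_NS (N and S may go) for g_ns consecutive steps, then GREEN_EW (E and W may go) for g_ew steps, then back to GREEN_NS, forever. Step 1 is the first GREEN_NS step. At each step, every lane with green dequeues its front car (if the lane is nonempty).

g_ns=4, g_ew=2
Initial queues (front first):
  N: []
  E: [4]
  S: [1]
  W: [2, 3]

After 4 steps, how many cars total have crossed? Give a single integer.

Answer: 1

Derivation:
Step 1 [NS]: N:empty,E:wait,S:car1-GO,W:wait | queues: N=0 E=1 S=0 W=2
Step 2 [NS]: N:empty,E:wait,S:empty,W:wait | queues: N=0 E=1 S=0 W=2
Step 3 [NS]: N:empty,E:wait,S:empty,W:wait | queues: N=0 E=1 S=0 W=2
Step 4 [NS]: N:empty,E:wait,S:empty,W:wait | queues: N=0 E=1 S=0 W=2
Cars crossed by step 4: 1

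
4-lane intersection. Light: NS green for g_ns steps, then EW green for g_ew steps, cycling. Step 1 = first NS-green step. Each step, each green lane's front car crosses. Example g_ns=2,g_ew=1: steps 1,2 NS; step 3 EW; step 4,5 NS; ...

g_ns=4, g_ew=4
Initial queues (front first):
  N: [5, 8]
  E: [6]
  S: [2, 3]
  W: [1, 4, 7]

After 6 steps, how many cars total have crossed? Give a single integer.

Answer: 7

Derivation:
Step 1 [NS]: N:car5-GO,E:wait,S:car2-GO,W:wait | queues: N=1 E=1 S=1 W=3
Step 2 [NS]: N:car8-GO,E:wait,S:car3-GO,W:wait | queues: N=0 E=1 S=0 W=3
Step 3 [NS]: N:empty,E:wait,S:empty,W:wait | queues: N=0 E=1 S=0 W=3
Step 4 [NS]: N:empty,E:wait,S:empty,W:wait | queues: N=0 E=1 S=0 W=3
Step 5 [EW]: N:wait,E:car6-GO,S:wait,W:car1-GO | queues: N=0 E=0 S=0 W=2
Step 6 [EW]: N:wait,E:empty,S:wait,W:car4-GO | queues: N=0 E=0 S=0 W=1
Cars crossed by step 6: 7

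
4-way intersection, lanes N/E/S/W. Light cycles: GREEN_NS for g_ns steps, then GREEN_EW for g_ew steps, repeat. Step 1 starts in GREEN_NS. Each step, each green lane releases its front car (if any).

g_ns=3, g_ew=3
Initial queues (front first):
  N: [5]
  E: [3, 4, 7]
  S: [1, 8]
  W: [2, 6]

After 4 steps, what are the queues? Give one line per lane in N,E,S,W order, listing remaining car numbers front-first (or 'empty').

Step 1 [NS]: N:car5-GO,E:wait,S:car1-GO,W:wait | queues: N=0 E=3 S=1 W=2
Step 2 [NS]: N:empty,E:wait,S:car8-GO,W:wait | queues: N=0 E=3 S=0 W=2
Step 3 [NS]: N:empty,E:wait,S:empty,W:wait | queues: N=0 E=3 S=0 W=2
Step 4 [EW]: N:wait,E:car3-GO,S:wait,W:car2-GO | queues: N=0 E=2 S=0 W=1

N: empty
E: 4 7
S: empty
W: 6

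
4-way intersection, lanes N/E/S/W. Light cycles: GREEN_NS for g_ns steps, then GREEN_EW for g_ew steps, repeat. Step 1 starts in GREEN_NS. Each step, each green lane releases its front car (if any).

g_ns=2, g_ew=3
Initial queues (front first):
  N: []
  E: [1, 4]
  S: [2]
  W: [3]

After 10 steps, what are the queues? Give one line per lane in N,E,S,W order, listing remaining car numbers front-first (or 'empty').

Step 1 [NS]: N:empty,E:wait,S:car2-GO,W:wait | queues: N=0 E=2 S=0 W=1
Step 2 [NS]: N:empty,E:wait,S:empty,W:wait | queues: N=0 E=2 S=0 W=1
Step 3 [EW]: N:wait,E:car1-GO,S:wait,W:car3-GO | queues: N=0 E=1 S=0 W=0
Step 4 [EW]: N:wait,E:car4-GO,S:wait,W:empty | queues: N=0 E=0 S=0 W=0

N: empty
E: empty
S: empty
W: empty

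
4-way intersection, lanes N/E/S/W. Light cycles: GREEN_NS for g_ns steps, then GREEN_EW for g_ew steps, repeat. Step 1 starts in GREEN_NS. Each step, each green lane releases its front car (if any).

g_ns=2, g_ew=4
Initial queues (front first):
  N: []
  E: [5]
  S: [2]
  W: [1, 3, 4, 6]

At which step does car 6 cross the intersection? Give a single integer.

Step 1 [NS]: N:empty,E:wait,S:car2-GO,W:wait | queues: N=0 E=1 S=0 W=4
Step 2 [NS]: N:empty,E:wait,S:empty,W:wait | queues: N=0 E=1 S=0 W=4
Step 3 [EW]: N:wait,E:car5-GO,S:wait,W:car1-GO | queues: N=0 E=0 S=0 W=3
Step 4 [EW]: N:wait,E:empty,S:wait,W:car3-GO | queues: N=0 E=0 S=0 W=2
Step 5 [EW]: N:wait,E:empty,S:wait,W:car4-GO | queues: N=0 E=0 S=0 W=1
Step 6 [EW]: N:wait,E:empty,S:wait,W:car6-GO | queues: N=0 E=0 S=0 W=0
Car 6 crosses at step 6

6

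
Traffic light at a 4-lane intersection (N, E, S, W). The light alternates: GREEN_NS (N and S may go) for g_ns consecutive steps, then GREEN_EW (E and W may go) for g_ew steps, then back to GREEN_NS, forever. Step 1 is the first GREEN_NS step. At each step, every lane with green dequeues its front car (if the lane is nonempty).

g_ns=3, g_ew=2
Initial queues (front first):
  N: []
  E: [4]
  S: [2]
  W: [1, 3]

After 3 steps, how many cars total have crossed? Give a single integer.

Answer: 1

Derivation:
Step 1 [NS]: N:empty,E:wait,S:car2-GO,W:wait | queues: N=0 E=1 S=0 W=2
Step 2 [NS]: N:empty,E:wait,S:empty,W:wait | queues: N=0 E=1 S=0 W=2
Step 3 [NS]: N:empty,E:wait,S:empty,W:wait | queues: N=0 E=1 S=0 W=2
Cars crossed by step 3: 1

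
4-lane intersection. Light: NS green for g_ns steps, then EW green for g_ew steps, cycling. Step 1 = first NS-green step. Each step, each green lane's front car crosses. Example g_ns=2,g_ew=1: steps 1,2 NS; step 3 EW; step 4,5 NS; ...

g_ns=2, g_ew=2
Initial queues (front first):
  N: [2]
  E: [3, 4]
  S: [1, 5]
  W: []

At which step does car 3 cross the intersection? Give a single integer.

Step 1 [NS]: N:car2-GO,E:wait,S:car1-GO,W:wait | queues: N=0 E=2 S=1 W=0
Step 2 [NS]: N:empty,E:wait,S:car5-GO,W:wait | queues: N=0 E=2 S=0 W=0
Step 3 [EW]: N:wait,E:car3-GO,S:wait,W:empty | queues: N=0 E=1 S=0 W=0
Step 4 [EW]: N:wait,E:car4-GO,S:wait,W:empty | queues: N=0 E=0 S=0 W=0
Car 3 crosses at step 3

3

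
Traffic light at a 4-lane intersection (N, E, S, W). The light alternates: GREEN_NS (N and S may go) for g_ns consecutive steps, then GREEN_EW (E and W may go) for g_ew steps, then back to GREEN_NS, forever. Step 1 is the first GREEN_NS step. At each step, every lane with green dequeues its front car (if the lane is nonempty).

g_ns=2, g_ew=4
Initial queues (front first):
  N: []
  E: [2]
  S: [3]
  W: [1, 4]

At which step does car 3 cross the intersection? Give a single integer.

Step 1 [NS]: N:empty,E:wait,S:car3-GO,W:wait | queues: N=0 E=1 S=0 W=2
Step 2 [NS]: N:empty,E:wait,S:empty,W:wait | queues: N=0 E=1 S=0 W=2
Step 3 [EW]: N:wait,E:car2-GO,S:wait,W:car1-GO | queues: N=0 E=0 S=0 W=1
Step 4 [EW]: N:wait,E:empty,S:wait,W:car4-GO | queues: N=0 E=0 S=0 W=0
Car 3 crosses at step 1

1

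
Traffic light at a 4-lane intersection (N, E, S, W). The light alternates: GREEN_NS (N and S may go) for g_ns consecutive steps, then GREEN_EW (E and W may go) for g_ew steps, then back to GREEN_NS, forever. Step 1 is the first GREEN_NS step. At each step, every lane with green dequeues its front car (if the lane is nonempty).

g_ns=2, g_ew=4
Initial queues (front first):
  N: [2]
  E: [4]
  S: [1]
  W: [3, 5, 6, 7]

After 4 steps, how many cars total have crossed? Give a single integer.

Answer: 5

Derivation:
Step 1 [NS]: N:car2-GO,E:wait,S:car1-GO,W:wait | queues: N=0 E=1 S=0 W=4
Step 2 [NS]: N:empty,E:wait,S:empty,W:wait | queues: N=0 E=1 S=0 W=4
Step 3 [EW]: N:wait,E:car4-GO,S:wait,W:car3-GO | queues: N=0 E=0 S=0 W=3
Step 4 [EW]: N:wait,E:empty,S:wait,W:car5-GO | queues: N=0 E=0 S=0 W=2
Cars crossed by step 4: 5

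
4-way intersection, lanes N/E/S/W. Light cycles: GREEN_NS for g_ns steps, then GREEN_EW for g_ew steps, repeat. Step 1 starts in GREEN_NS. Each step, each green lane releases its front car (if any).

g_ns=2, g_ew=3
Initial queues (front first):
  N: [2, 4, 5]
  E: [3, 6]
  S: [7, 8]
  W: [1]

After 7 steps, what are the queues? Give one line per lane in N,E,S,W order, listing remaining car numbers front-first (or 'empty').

Step 1 [NS]: N:car2-GO,E:wait,S:car7-GO,W:wait | queues: N=2 E=2 S=1 W=1
Step 2 [NS]: N:car4-GO,E:wait,S:car8-GO,W:wait | queues: N=1 E=2 S=0 W=1
Step 3 [EW]: N:wait,E:car3-GO,S:wait,W:car1-GO | queues: N=1 E=1 S=0 W=0
Step 4 [EW]: N:wait,E:car6-GO,S:wait,W:empty | queues: N=1 E=0 S=0 W=0
Step 5 [EW]: N:wait,E:empty,S:wait,W:empty | queues: N=1 E=0 S=0 W=0
Step 6 [NS]: N:car5-GO,E:wait,S:empty,W:wait | queues: N=0 E=0 S=0 W=0

N: empty
E: empty
S: empty
W: empty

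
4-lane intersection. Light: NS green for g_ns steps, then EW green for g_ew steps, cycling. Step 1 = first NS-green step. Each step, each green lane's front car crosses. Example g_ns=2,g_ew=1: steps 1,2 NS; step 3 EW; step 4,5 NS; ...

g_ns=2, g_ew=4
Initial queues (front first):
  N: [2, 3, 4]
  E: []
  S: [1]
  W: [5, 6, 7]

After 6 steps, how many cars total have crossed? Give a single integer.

Answer: 6

Derivation:
Step 1 [NS]: N:car2-GO,E:wait,S:car1-GO,W:wait | queues: N=2 E=0 S=0 W=3
Step 2 [NS]: N:car3-GO,E:wait,S:empty,W:wait | queues: N=1 E=0 S=0 W=3
Step 3 [EW]: N:wait,E:empty,S:wait,W:car5-GO | queues: N=1 E=0 S=0 W=2
Step 4 [EW]: N:wait,E:empty,S:wait,W:car6-GO | queues: N=1 E=0 S=0 W=1
Step 5 [EW]: N:wait,E:empty,S:wait,W:car7-GO | queues: N=1 E=0 S=0 W=0
Step 6 [EW]: N:wait,E:empty,S:wait,W:empty | queues: N=1 E=0 S=0 W=0
Cars crossed by step 6: 6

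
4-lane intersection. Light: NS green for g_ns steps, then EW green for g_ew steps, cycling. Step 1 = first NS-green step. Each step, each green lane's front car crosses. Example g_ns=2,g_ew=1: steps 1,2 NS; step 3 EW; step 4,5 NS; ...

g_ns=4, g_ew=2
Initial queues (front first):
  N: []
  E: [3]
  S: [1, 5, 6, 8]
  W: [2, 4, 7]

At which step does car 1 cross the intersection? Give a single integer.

Step 1 [NS]: N:empty,E:wait,S:car1-GO,W:wait | queues: N=0 E=1 S=3 W=3
Step 2 [NS]: N:empty,E:wait,S:car5-GO,W:wait | queues: N=0 E=1 S=2 W=3
Step 3 [NS]: N:empty,E:wait,S:car6-GO,W:wait | queues: N=0 E=1 S=1 W=3
Step 4 [NS]: N:empty,E:wait,S:car8-GO,W:wait | queues: N=0 E=1 S=0 W=3
Step 5 [EW]: N:wait,E:car3-GO,S:wait,W:car2-GO | queues: N=0 E=0 S=0 W=2
Step 6 [EW]: N:wait,E:empty,S:wait,W:car4-GO | queues: N=0 E=0 S=0 W=1
Step 7 [NS]: N:empty,E:wait,S:empty,W:wait | queues: N=0 E=0 S=0 W=1
Step 8 [NS]: N:empty,E:wait,S:empty,W:wait | queues: N=0 E=0 S=0 W=1
Step 9 [NS]: N:empty,E:wait,S:empty,W:wait | queues: N=0 E=0 S=0 W=1
Step 10 [NS]: N:empty,E:wait,S:empty,W:wait | queues: N=0 E=0 S=0 W=1
Step 11 [EW]: N:wait,E:empty,S:wait,W:car7-GO | queues: N=0 E=0 S=0 W=0
Car 1 crosses at step 1

1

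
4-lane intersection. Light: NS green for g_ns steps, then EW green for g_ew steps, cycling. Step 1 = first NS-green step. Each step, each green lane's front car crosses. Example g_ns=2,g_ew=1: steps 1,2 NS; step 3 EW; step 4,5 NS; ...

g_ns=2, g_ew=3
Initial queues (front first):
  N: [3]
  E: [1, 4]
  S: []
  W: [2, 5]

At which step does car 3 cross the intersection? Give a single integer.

Step 1 [NS]: N:car3-GO,E:wait,S:empty,W:wait | queues: N=0 E=2 S=0 W=2
Step 2 [NS]: N:empty,E:wait,S:empty,W:wait | queues: N=0 E=2 S=0 W=2
Step 3 [EW]: N:wait,E:car1-GO,S:wait,W:car2-GO | queues: N=0 E=1 S=0 W=1
Step 4 [EW]: N:wait,E:car4-GO,S:wait,W:car5-GO | queues: N=0 E=0 S=0 W=0
Car 3 crosses at step 1

1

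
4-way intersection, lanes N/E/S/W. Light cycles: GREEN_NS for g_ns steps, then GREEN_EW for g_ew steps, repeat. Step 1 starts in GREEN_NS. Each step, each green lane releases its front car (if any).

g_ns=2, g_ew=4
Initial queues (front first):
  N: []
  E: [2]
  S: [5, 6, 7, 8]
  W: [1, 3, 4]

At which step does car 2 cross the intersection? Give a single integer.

Step 1 [NS]: N:empty,E:wait,S:car5-GO,W:wait | queues: N=0 E=1 S=3 W=3
Step 2 [NS]: N:empty,E:wait,S:car6-GO,W:wait | queues: N=0 E=1 S=2 W=3
Step 3 [EW]: N:wait,E:car2-GO,S:wait,W:car1-GO | queues: N=0 E=0 S=2 W=2
Step 4 [EW]: N:wait,E:empty,S:wait,W:car3-GO | queues: N=0 E=0 S=2 W=1
Step 5 [EW]: N:wait,E:empty,S:wait,W:car4-GO | queues: N=0 E=0 S=2 W=0
Step 6 [EW]: N:wait,E:empty,S:wait,W:empty | queues: N=0 E=0 S=2 W=0
Step 7 [NS]: N:empty,E:wait,S:car7-GO,W:wait | queues: N=0 E=0 S=1 W=0
Step 8 [NS]: N:empty,E:wait,S:car8-GO,W:wait | queues: N=0 E=0 S=0 W=0
Car 2 crosses at step 3

3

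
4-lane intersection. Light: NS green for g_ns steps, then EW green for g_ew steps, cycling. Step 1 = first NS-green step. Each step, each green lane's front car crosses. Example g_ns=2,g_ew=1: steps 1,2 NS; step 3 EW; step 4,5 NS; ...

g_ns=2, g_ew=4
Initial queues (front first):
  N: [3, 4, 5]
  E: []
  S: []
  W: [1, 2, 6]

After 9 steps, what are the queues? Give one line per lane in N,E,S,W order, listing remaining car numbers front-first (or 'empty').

Step 1 [NS]: N:car3-GO,E:wait,S:empty,W:wait | queues: N=2 E=0 S=0 W=3
Step 2 [NS]: N:car4-GO,E:wait,S:empty,W:wait | queues: N=1 E=0 S=0 W=3
Step 3 [EW]: N:wait,E:empty,S:wait,W:car1-GO | queues: N=1 E=0 S=0 W=2
Step 4 [EW]: N:wait,E:empty,S:wait,W:car2-GO | queues: N=1 E=0 S=0 W=1
Step 5 [EW]: N:wait,E:empty,S:wait,W:car6-GO | queues: N=1 E=0 S=0 W=0
Step 6 [EW]: N:wait,E:empty,S:wait,W:empty | queues: N=1 E=0 S=0 W=0
Step 7 [NS]: N:car5-GO,E:wait,S:empty,W:wait | queues: N=0 E=0 S=0 W=0

N: empty
E: empty
S: empty
W: empty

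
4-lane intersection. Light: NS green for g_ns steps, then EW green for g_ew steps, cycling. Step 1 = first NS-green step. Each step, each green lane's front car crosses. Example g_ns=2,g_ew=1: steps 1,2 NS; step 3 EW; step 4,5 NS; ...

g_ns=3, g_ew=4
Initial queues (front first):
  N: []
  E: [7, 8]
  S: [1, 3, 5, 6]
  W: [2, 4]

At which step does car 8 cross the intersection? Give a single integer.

Step 1 [NS]: N:empty,E:wait,S:car1-GO,W:wait | queues: N=0 E=2 S=3 W=2
Step 2 [NS]: N:empty,E:wait,S:car3-GO,W:wait | queues: N=0 E=2 S=2 W=2
Step 3 [NS]: N:empty,E:wait,S:car5-GO,W:wait | queues: N=0 E=2 S=1 W=2
Step 4 [EW]: N:wait,E:car7-GO,S:wait,W:car2-GO | queues: N=0 E=1 S=1 W=1
Step 5 [EW]: N:wait,E:car8-GO,S:wait,W:car4-GO | queues: N=0 E=0 S=1 W=0
Step 6 [EW]: N:wait,E:empty,S:wait,W:empty | queues: N=0 E=0 S=1 W=0
Step 7 [EW]: N:wait,E:empty,S:wait,W:empty | queues: N=0 E=0 S=1 W=0
Step 8 [NS]: N:empty,E:wait,S:car6-GO,W:wait | queues: N=0 E=0 S=0 W=0
Car 8 crosses at step 5

5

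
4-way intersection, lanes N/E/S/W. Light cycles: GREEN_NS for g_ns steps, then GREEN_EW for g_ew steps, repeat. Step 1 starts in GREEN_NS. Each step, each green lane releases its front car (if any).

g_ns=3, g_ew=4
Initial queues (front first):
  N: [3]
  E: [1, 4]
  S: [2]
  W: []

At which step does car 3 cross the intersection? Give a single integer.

Step 1 [NS]: N:car3-GO,E:wait,S:car2-GO,W:wait | queues: N=0 E=2 S=0 W=0
Step 2 [NS]: N:empty,E:wait,S:empty,W:wait | queues: N=0 E=2 S=0 W=0
Step 3 [NS]: N:empty,E:wait,S:empty,W:wait | queues: N=0 E=2 S=0 W=0
Step 4 [EW]: N:wait,E:car1-GO,S:wait,W:empty | queues: N=0 E=1 S=0 W=0
Step 5 [EW]: N:wait,E:car4-GO,S:wait,W:empty | queues: N=0 E=0 S=0 W=0
Car 3 crosses at step 1

1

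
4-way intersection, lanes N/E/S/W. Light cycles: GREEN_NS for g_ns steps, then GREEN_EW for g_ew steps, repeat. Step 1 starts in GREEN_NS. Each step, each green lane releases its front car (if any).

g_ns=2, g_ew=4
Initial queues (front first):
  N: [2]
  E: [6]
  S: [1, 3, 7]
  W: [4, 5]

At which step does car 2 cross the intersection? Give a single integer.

Step 1 [NS]: N:car2-GO,E:wait,S:car1-GO,W:wait | queues: N=0 E=1 S=2 W=2
Step 2 [NS]: N:empty,E:wait,S:car3-GO,W:wait | queues: N=0 E=1 S=1 W=2
Step 3 [EW]: N:wait,E:car6-GO,S:wait,W:car4-GO | queues: N=0 E=0 S=1 W=1
Step 4 [EW]: N:wait,E:empty,S:wait,W:car5-GO | queues: N=0 E=0 S=1 W=0
Step 5 [EW]: N:wait,E:empty,S:wait,W:empty | queues: N=0 E=0 S=1 W=0
Step 6 [EW]: N:wait,E:empty,S:wait,W:empty | queues: N=0 E=0 S=1 W=0
Step 7 [NS]: N:empty,E:wait,S:car7-GO,W:wait | queues: N=0 E=0 S=0 W=0
Car 2 crosses at step 1

1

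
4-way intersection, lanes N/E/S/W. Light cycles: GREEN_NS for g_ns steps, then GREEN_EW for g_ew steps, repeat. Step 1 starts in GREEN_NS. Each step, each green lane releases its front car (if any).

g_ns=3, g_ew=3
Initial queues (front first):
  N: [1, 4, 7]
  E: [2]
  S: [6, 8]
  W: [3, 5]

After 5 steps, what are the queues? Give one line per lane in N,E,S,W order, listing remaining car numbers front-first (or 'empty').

Step 1 [NS]: N:car1-GO,E:wait,S:car6-GO,W:wait | queues: N=2 E=1 S=1 W=2
Step 2 [NS]: N:car4-GO,E:wait,S:car8-GO,W:wait | queues: N=1 E=1 S=0 W=2
Step 3 [NS]: N:car7-GO,E:wait,S:empty,W:wait | queues: N=0 E=1 S=0 W=2
Step 4 [EW]: N:wait,E:car2-GO,S:wait,W:car3-GO | queues: N=0 E=0 S=0 W=1
Step 5 [EW]: N:wait,E:empty,S:wait,W:car5-GO | queues: N=0 E=0 S=0 W=0

N: empty
E: empty
S: empty
W: empty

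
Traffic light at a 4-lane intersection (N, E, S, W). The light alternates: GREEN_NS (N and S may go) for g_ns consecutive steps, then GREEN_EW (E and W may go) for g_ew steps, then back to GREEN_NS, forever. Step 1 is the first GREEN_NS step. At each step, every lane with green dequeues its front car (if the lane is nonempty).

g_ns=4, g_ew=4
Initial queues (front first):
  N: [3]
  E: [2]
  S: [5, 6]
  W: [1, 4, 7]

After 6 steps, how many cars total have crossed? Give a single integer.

Step 1 [NS]: N:car3-GO,E:wait,S:car5-GO,W:wait | queues: N=0 E=1 S=1 W=3
Step 2 [NS]: N:empty,E:wait,S:car6-GO,W:wait | queues: N=0 E=1 S=0 W=3
Step 3 [NS]: N:empty,E:wait,S:empty,W:wait | queues: N=0 E=1 S=0 W=3
Step 4 [NS]: N:empty,E:wait,S:empty,W:wait | queues: N=0 E=1 S=0 W=3
Step 5 [EW]: N:wait,E:car2-GO,S:wait,W:car1-GO | queues: N=0 E=0 S=0 W=2
Step 6 [EW]: N:wait,E:empty,S:wait,W:car4-GO | queues: N=0 E=0 S=0 W=1
Cars crossed by step 6: 6

Answer: 6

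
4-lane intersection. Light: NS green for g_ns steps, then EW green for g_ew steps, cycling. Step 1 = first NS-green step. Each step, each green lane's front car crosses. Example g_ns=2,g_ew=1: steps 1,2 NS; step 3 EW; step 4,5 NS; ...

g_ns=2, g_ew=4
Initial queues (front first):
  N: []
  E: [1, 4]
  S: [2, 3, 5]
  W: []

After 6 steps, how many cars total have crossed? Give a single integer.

Step 1 [NS]: N:empty,E:wait,S:car2-GO,W:wait | queues: N=0 E=2 S=2 W=0
Step 2 [NS]: N:empty,E:wait,S:car3-GO,W:wait | queues: N=0 E=2 S=1 W=0
Step 3 [EW]: N:wait,E:car1-GO,S:wait,W:empty | queues: N=0 E=1 S=1 W=0
Step 4 [EW]: N:wait,E:car4-GO,S:wait,W:empty | queues: N=0 E=0 S=1 W=0
Step 5 [EW]: N:wait,E:empty,S:wait,W:empty | queues: N=0 E=0 S=1 W=0
Step 6 [EW]: N:wait,E:empty,S:wait,W:empty | queues: N=0 E=0 S=1 W=0
Cars crossed by step 6: 4

Answer: 4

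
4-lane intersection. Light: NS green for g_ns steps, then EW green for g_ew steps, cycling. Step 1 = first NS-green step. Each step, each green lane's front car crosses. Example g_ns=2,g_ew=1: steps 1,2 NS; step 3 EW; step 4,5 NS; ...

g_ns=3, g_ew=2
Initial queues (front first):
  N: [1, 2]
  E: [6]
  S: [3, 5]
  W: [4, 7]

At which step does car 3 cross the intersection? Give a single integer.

Step 1 [NS]: N:car1-GO,E:wait,S:car3-GO,W:wait | queues: N=1 E=1 S=1 W=2
Step 2 [NS]: N:car2-GO,E:wait,S:car5-GO,W:wait | queues: N=0 E=1 S=0 W=2
Step 3 [NS]: N:empty,E:wait,S:empty,W:wait | queues: N=0 E=1 S=0 W=2
Step 4 [EW]: N:wait,E:car6-GO,S:wait,W:car4-GO | queues: N=0 E=0 S=0 W=1
Step 5 [EW]: N:wait,E:empty,S:wait,W:car7-GO | queues: N=0 E=0 S=0 W=0
Car 3 crosses at step 1

1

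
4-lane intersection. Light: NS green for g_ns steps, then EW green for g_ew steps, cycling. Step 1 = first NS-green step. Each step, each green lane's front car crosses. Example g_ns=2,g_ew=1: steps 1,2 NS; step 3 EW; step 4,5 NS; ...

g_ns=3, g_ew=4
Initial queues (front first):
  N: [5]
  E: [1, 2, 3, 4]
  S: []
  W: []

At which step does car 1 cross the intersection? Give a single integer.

Step 1 [NS]: N:car5-GO,E:wait,S:empty,W:wait | queues: N=0 E=4 S=0 W=0
Step 2 [NS]: N:empty,E:wait,S:empty,W:wait | queues: N=0 E=4 S=0 W=0
Step 3 [NS]: N:empty,E:wait,S:empty,W:wait | queues: N=0 E=4 S=0 W=0
Step 4 [EW]: N:wait,E:car1-GO,S:wait,W:empty | queues: N=0 E=3 S=0 W=0
Step 5 [EW]: N:wait,E:car2-GO,S:wait,W:empty | queues: N=0 E=2 S=0 W=0
Step 6 [EW]: N:wait,E:car3-GO,S:wait,W:empty | queues: N=0 E=1 S=0 W=0
Step 7 [EW]: N:wait,E:car4-GO,S:wait,W:empty | queues: N=0 E=0 S=0 W=0
Car 1 crosses at step 4

4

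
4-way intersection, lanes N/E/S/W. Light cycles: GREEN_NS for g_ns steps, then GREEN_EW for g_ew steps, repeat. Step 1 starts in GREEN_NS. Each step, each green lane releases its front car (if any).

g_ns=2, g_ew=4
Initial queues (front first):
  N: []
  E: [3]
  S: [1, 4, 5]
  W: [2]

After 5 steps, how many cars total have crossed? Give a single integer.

Step 1 [NS]: N:empty,E:wait,S:car1-GO,W:wait | queues: N=0 E=1 S=2 W=1
Step 2 [NS]: N:empty,E:wait,S:car4-GO,W:wait | queues: N=0 E=1 S=1 W=1
Step 3 [EW]: N:wait,E:car3-GO,S:wait,W:car2-GO | queues: N=0 E=0 S=1 W=0
Step 4 [EW]: N:wait,E:empty,S:wait,W:empty | queues: N=0 E=0 S=1 W=0
Step 5 [EW]: N:wait,E:empty,S:wait,W:empty | queues: N=0 E=0 S=1 W=0
Cars crossed by step 5: 4

Answer: 4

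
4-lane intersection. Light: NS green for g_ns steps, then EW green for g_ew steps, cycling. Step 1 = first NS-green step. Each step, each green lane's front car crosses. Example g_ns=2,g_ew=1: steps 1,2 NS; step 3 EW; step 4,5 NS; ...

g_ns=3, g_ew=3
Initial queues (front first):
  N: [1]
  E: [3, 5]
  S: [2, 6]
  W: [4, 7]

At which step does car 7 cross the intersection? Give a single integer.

Step 1 [NS]: N:car1-GO,E:wait,S:car2-GO,W:wait | queues: N=0 E=2 S=1 W=2
Step 2 [NS]: N:empty,E:wait,S:car6-GO,W:wait | queues: N=0 E=2 S=0 W=2
Step 3 [NS]: N:empty,E:wait,S:empty,W:wait | queues: N=0 E=2 S=0 W=2
Step 4 [EW]: N:wait,E:car3-GO,S:wait,W:car4-GO | queues: N=0 E=1 S=0 W=1
Step 5 [EW]: N:wait,E:car5-GO,S:wait,W:car7-GO | queues: N=0 E=0 S=0 W=0
Car 7 crosses at step 5

5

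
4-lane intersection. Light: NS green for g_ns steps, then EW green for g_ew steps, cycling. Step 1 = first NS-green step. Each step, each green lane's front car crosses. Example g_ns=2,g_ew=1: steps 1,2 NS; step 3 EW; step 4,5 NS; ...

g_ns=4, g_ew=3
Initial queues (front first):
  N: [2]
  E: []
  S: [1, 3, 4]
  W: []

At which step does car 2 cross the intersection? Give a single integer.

Step 1 [NS]: N:car2-GO,E:wait,S:car1-GO,W:wait | queues: N=0 E=0 S=2 W=0
Step 2 [NS]: N:empty,E:wait,S:car3-GO,W:wait | queues: N=0 E=0 S=1 W=0
Step 3 [NS]: N:empty,E:wait,S:car4-GO,W:wait | queues: N=0 E=0 S=0 W=0
Car 2 crosses at step 1

1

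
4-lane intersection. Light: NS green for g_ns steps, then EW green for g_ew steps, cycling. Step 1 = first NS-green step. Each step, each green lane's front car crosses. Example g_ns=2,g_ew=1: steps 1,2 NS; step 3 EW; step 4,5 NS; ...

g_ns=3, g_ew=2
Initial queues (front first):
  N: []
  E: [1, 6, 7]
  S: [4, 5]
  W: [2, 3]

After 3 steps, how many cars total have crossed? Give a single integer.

Answer: 2

Derivation:
Step 1 [NS]: N:empty,E:wait,S:car4-GO,W:wait | queues: N=0 E=3 S=1 W=2
Step 2 [NS]: N:empty,E:wait,S:car5-GO,W:wait | queues: N=0 E=3 S=0 W=2
Step 3 [NS]: N:empty,E:wait,S:empty,W:wait | queues: N=0 E=3 S=0 W=2
Cars crossed by step 3: 2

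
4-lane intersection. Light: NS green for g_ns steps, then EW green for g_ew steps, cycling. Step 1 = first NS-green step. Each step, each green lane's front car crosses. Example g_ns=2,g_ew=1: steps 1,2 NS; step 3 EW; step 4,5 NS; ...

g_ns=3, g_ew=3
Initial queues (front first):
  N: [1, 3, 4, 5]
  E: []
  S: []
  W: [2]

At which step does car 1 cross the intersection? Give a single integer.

Step 1 [NS]: N:car1-GO,E:wait,S:empty,W:wait | queues: N=3 E=0 S=0 W=1
Step 2 [NS]: N:car3-GO,E:wait,S:empty,W:wait | queues: N=2 E=0 S=0 W=1
Step 3 [NS]: N:car4-GO,E:wait,S:empty,W:wait | queues: N=1 E=0 S=0 W=1
Step 4 [EW]: N:wait,E:empty,S:wait,W:car2-GO | queues: N=1 E=0 S=0 W=0
Step 5 [EW]: N:wait,E:empty,S:wait,W:empty | queues: N=1 E=0 S=0 W=0
Step 6 [EW]: N:wait,E:empty,S:wait,W:empty | queues: N=1 E=0 S=0 W=0
Step 7 [NS]: N:car5-GO,E:wait,S:empty,W:wait | queues: N=0 E=0 S=0 W=0
Car 1 crosses at step 1

1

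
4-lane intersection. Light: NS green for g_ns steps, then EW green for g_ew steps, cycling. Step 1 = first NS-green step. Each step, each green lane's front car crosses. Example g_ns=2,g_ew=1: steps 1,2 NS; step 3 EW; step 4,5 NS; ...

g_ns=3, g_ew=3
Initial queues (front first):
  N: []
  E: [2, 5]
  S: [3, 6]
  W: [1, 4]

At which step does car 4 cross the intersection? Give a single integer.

Step 1 [NS]: N:empty,E:wait,S:car3-GO,W:wait | queues: N=0 E=2 S=1 W=2
Step 2 [NS]: N:empty,E:wait,S:car6-GO,W:wait | queues: N=0 E=2 S=0 W=2
Step 3 [NS]: N:empty,E:wait,S:empty,W:wait | queues: N=0 E=2 S=0 W=2
Step 4 [EW]: N:wait,E:car2-GO,S:wait,W:car1-GO | queues: N=0 E=1 S=0 W=1
Step 5 [EW]: N:wait,E:car5-GO,S:wait,W:car4-GO | queues: N=0 E=0 S=0 W=0
Car 4 crosses at step 5

5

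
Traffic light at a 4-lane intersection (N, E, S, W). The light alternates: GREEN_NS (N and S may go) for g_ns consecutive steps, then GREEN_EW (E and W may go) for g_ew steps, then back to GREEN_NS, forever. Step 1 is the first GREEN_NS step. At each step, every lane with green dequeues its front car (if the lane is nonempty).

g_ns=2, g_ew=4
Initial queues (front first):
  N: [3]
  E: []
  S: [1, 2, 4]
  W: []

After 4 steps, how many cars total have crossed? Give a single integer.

Step 1 [NS]: N:car3-GO,E:wait,S:car1-GO,W:wait | queues: N=0 E=0 S=2 W=0
Step 2 [NS]: N:empty,E:wait,S:car2-GO,W:wait | queues: N=0 E=0 S=1 W=0
Step 3 [EW]: N:wait,E:empty,S:wait,W:empty | queues: N=0 E=0 S=1 W=0
Step 4 [EW]: N:wait,E:empty,S:wait,W:empty | queues: N=0 E=0 S=1 W=0
Cars crossed by step 4: 3

Answer: 3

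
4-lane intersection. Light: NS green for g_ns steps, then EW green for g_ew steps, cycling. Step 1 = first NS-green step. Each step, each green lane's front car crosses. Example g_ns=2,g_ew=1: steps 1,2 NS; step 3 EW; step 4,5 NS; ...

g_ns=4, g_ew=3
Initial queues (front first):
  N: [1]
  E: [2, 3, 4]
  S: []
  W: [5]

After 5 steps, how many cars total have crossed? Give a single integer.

Step 1 [NS]: N:car1-GO,E:wait,S:empty,W:wait | queues: N=0 E=3 S=0 W=1
Step 2 [NS]: N:empty,E:wait,S:empty,W:wait | queues: N=0 E=3 S=0 W=1
Step 3 [NS]: N:empty,E:wait,S:empty,W:wait | queues: N=0 E=3 S=0 W=1
Step 4 [NS]: N:empty,E:wait,S:empty,W:wait | queues: N=0 E=3 S=0 W=1
Step 5 [EW]: N:wait,E:car2-GO,S:wait,W:car5-GO | queues: N=0 E=2 S=0 W=0
Cars crossed by step 5: 3

Answer: 3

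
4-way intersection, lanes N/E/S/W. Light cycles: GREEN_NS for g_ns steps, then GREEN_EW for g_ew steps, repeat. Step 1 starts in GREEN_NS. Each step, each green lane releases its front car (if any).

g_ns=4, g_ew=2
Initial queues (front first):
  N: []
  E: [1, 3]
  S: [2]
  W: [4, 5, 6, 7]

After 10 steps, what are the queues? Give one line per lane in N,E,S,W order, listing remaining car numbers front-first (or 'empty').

Step 1 [NS]: N:empty,E:wait,S:car2-GO,W:wait | queues: N=0 E=2 S=0 W=4
Step 2 [NS]: N:empty,E:wait,S:empty,W:wait | queues: N=0 E=2 S=0 W=4
Step 3 [NS]: N:empty,E:wait,S:empty,W:wait | queues: N=0 E=2 S=0 W=4
Step 4 [NS]: N:empty,E:wait,S:empty,W:wait | queues: N=0 E=2 S=0 W=4
Step 5 [EW]: N:wait,E:car1-GO,S:wait,W:car4-GO | queues: N=0 E=1 S=0 W=3
Step 6 [EW]: N:wait,E:car3-GO,S:wait,W:car5-GO | queues: N=0 E=0 S=0 W=2
Step 7 [NS]: N:empty,E:wait,S:empty,W:wait | queues: N=0 E=0 S=0 W=2
Step 8 [NS]: N:empty,E:wait,S:empty,W:wait | queues: N=0 E=0 S=0 W=2
Step 9 [NS]: N:empty,E:wait,S:empty,W:wait | queues: N=0 E=0 S=0 W=2
Step 10 [NS]: N:empty,E:wait,S:empty,W:wait | queues: N=0 E=0 S=0 W=2

N: empty
E: empty
S: empty
W: 6 7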